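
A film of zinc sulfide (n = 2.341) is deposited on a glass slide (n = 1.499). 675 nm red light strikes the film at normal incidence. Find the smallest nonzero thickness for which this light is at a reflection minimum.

144 nm

Ray reflecting at the top interface goes from n = 1.0 toward n = 2.341: a half-wave phase shift.
Ray reflecting at the bottom interface goes from n = 2.341 toward n = 1.499: no phase shift.
The two reflections differ by half a wavelength.
For weak reflection here: 2 n t = m λ.
The smallest nonzero thickness corresponds to m = 1: t = m λ / (2 n) = 1.00 × 675 / (2 × 2.341) = 144 nm.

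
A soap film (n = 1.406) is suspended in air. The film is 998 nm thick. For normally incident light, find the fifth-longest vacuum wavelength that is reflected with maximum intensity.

624 nm

Ray reflecting at the top interface goes from n = 1.0 toward n = 1.406: a half-wave phase shift.
Ray reflecting at the bottom interface goes from n = 1.406 toward n = 1.0: no phase shift.
Net: one phase inversion between the two reflected rays.
So the condition for constructive reflection is 2 n t = (m + ½) λ.
λ = 2 n t / (m + ½). The fifth-longest wavelength is m = 4: λ = 2 × 1.406 × 998 / 4.50 = 624 nm.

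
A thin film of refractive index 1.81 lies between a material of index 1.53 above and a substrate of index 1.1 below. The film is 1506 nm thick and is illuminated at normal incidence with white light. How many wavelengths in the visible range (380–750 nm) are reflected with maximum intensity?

Top surface (1.53 → 1.81): reflection off a higher-index medium gives a half-wave phase shift.
At the lower boundary (n = 1.81 to n = 1.1) the reflected ray undergoes no phase shift.
The two reflections differ by half a wavelength.
So the condition for constructive reflection is 2 n t = (m + ½) λ.
λ = 2 n t / (m + ½) = 5452 / (m + ½) nm.
m=6: 839 nm (IR); m=7: 727 nm (visible); m=8: 641 nm (visible); m=9: 574 nm (visible); m=10: 519 nm (visible); m=11: 474 nm (visible); m=12: 436 nm (visible); m=13: 404 nm (visible); m=14: 376 nm (UV).

7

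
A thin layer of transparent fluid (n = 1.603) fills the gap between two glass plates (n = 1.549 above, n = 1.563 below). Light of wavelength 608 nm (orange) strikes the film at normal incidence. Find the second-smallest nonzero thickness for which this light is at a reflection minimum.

Top surface (1.549 → 1.603): reflection off a higher-index medium gives a half-wave phase shift.
Ray reflecting at the bottom interface goes from n = 1.603 toward n = 1.563: no phase shift.
Exactly one π shift → a net half-wave offset.
So the condition for destructive reflection is 2 n t = m λ.
The second-smallest nonzero thickness corresponds to m = 2: t = m λ / (2 n) = 2.00 × 608 / (2 × 1.603) = 379 nm.

379 nm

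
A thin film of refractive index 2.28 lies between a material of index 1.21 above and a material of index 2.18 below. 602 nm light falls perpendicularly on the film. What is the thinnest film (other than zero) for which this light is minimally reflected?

132 nm

At the upper boundary (n = 1.21 to n = 2.28) the reflected ray undergoes a half-wave phase shift.
Bottom surface (2.28 → 2.18): reflection off a lower-index medium gives no phase shift.
Net: one phase inversion between the two reflected rays.
For minimum reflection here: 2 n t = m λ.
Minimum nonzero at m = 1: t = λ / (2 n) = 602 / (2 × 2.28) = 132 nm.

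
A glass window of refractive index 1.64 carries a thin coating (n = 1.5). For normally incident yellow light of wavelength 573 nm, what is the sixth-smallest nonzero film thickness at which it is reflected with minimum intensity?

Top surface (1.0 → 1.5): reflection off a higher-index medium gives a half-wave phase shift.
Ray reflecting at the bottom interface goes from n = 1.5 toward n = 1.64: a half-wave phase shift.
Net: no relative phase inversion (both shifts match).
With no net inversion, destructive interference in reflection requires 2 n t = (m + ½) λ.
The sixth-smallest nonzero thickness corresponds to m = 5: t = (m + ½) λ / (2 n) = 5.50 × 573 / (2 × 1.5) = 1051 nm.

1051 nm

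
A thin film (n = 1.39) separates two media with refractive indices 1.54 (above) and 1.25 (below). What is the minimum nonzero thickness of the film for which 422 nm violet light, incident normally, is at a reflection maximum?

152 nm

Top surface (1.54 → 1.39): reflection off a lower-index medium gives no phase shift.
Ray reflecting at the bottom interface goes from n = 1.39 toward n = 1.25: no phase shift.
Net: no relative phase inversion (both shifts match).
With no net inversion, constructive interference in reflection requires 2 n t = m λ.
Minimum nonzero at m = 1: t = λ / (2 n) = 422 / (2 × 1.39) = 152 nm.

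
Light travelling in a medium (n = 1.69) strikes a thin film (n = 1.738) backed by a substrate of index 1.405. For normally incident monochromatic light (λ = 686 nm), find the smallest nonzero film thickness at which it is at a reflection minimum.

Top surface (1.69 → 1.738): reflection off a higher-index medium gives a half-wave phase shift.
Ray reflecting at the bottom interface goes from n = 1.738 toward n = 1.405: no phase shift.
Net: one phase inversion between the two reflected rays.
For minimum reflection here: 2 n t = m λ.
Minimum nonzero at m = 1: t = λ / (2 n) = 686 / (2 × 1.738) = 197 nm.

197 nm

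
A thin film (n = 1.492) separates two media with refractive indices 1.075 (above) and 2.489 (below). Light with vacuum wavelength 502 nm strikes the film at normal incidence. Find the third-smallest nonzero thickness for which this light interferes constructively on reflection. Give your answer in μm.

Ray reflecting at the top interface goes from n = 1.075 toward n = 1.492: a half-wave phase shift.
Bottom surface (1.492 → 2.489): reflection off a higher-index medium gives a half-wave phase shift.
Net: no relative phase inversion (both shifts match).
With no net inversion, constructive interference in reflection requires 2 n t = m λ.
The third-smallest nonzero thickness corresponds to m = 3: t = m λ / (2 n) = 3.00 × 502 / (2 × 1.492) = 505 nm.

0.505 μm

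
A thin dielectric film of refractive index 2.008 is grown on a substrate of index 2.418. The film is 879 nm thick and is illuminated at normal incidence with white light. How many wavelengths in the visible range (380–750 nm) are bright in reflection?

Ray reflecting at the top interface goes from n = 1.0 toward n = 2.008: a half-wave phase shift.
Ray reflecting at the bottom interface goes from n = 2.008 toward n = 2.418: a half-wave phase shift.
The two reflections carry the same phase change, so no net offset.
With no net inversion, constructive interference in reflection requires 2 n t = m λ.
λ = 2 n t / m = 3530 / m nm.
m=4: 883 nm (IR); m=5: 706 nm (visible); m=6: 588 nm (visible); m=7: 504 nm (visible); m=8: 441 nm (visible); m=9: 392 nm (visible); m=10: 353 nm (UV).

5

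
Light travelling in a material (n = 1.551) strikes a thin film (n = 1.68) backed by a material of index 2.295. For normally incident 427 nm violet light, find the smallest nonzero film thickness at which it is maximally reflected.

127 nm

Ray reflecting at the top interface goes from n = 1.551 toward n = 1.68: a half-wave phase shift.
Ray reflecting at the bottom interface goes from n = 1.68 toward n = 2.295: a half-wave phase shift.
Net: no relative phase inversion (both shifts match).
For maximum reflection here: 2 n t = m λ.
Minimum nonzero at m = 1: t = λ / (2 n) = 427 / (2 × 1.68) = 127 nm.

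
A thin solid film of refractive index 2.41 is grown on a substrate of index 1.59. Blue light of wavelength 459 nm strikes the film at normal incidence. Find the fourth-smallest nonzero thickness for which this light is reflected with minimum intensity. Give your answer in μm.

0.381 μm

Ray reflecting at the top interface goes from n = 1.0 toward n = 2.41: a half-wave phase shift.
Bottom surface (2.41 → 1.59): reflection off a lower-index medium gives no phase shift.
The two reflections differ by half a wavelength.
For weak reflection here: 2 n t = m λ.
The fourth-smallest nonzero thickness corresponds to m = 4: t = m λ / (2 n) = 4.00 × 459 / (2 × 2.41) = 381 nm.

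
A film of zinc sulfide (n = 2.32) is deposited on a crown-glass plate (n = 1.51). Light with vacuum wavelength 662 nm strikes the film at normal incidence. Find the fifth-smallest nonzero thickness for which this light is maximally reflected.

At the upper boundary (n = 1.0 to n = 2.32) the reflected ray undergoes a half-wave phase shift.
Ray reflecting at the bottom interface goes from n = 2.32 toward n = 1.51: no phase shift.
Exactly one π shift → a net half-wave offset.
With one net inversion, constructive interference in reflection requires 2 n t = (m + ½) λ.
The fifth-smallest nonzero thickness corresponds to m = 4: t = (m + ½) λ / (2 n) = 4.50 × 662 / (2 × 2.32) = 642 nm.

642 nm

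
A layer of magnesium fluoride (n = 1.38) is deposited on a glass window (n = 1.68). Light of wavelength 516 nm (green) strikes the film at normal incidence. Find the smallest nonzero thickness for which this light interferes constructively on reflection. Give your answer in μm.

0.187 μm

Top surface (1.0 → 1.38): reflection off a higher-index medium gives a half-wave phase shift.
At the lower boundary (n = 1.38 to n = 1.68) the reflected ray undergoes a half-wave phase shift.
The two reflections carry the same phase change, so no net offset.
For bright reflection here: 2 n t = m λ.
The smallest nonzero thickness corresponds to m = 1: t = m λ / (2 n) = 1.00 × 516 / (2 × 1.38) = 187 nm.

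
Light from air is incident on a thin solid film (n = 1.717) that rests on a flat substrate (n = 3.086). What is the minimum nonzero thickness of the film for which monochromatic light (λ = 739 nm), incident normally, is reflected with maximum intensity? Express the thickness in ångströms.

Top surface (1.0 → 1.717): reflection off a higher-index medium gives a half-wave phase shift.
Ray reflecting at the bottom interface goes from n = 1.717 toward n = 3.086: a half-wave phase shift.
The two reflections carry the same phase change, so no net offset.
For maximum reflection here: 2 n t = m λ.
Minimum nonzero at m = 1: t = λ / (2 n) = 739 / (2 × 1.717) = 215 nm.

2152 Å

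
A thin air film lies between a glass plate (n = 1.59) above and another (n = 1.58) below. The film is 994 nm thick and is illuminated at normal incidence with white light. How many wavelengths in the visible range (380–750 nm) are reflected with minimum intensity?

3

Ray reflecting at the top interface goes from n = 1.59 toward n = 1.0: no phase shift.
Ray reflecting at the bottom interface goes from n = 1.0 toward n = 1.58: a half-wave phase shift.
Net: one phase inversion between the two reflected rays.
With one net inversion, destructive interference in reflection requires 2 n t = m λ.
λ = 2 n t / m = 1988 / m nm.
m=2: 994 nm (IR); m=3: 663 nm (visible); m=4: 497 nm (visible); m=5: 398 nm (visible); m=6: 331 nm (UV).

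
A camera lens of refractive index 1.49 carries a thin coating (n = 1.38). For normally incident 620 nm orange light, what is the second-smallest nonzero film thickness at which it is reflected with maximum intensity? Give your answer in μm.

At the upper boundary (n = 1.0 to n = 1.38) the reflected ray undergoes a half-wave phase shift.
Bottom surface (1.38 → 1.49): reflection off a higher-index medium gives a half-wave phase shift.
Zero or two π shifts → no net half-wave offset.
With no net inversion, constructive interference in reflection requires 2 n t = m λ.
The second-smallest nonzero thickness corresponds to m = 2: t = m λ / (2 n) = 2.00 × 620 / (2 × 1.38) = 449 nm.

0.449 μm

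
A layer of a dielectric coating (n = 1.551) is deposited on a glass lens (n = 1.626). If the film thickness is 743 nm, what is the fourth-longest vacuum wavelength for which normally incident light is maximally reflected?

At the upper boundary (n = 1.0 to n = 1.551) the reflected ray undergoes a half-wave phase shift.
Bottom surface (1.551 → 1.626): reflection off a higher-index medium gives a half-wave phase shift.
The two reflections carry the same phase change, so no net offset.
With no net inversion, constructive interference in reflection requires 2 n t = m λ.
λ = 2 n t / m. The fourth-longest wavelength is m = 4: λ = 2 × 1.551 × 743 / 4.00 = 576 nm.

576 nm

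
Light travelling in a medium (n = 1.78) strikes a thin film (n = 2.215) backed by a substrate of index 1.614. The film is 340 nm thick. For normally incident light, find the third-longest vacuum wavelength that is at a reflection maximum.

At the upper boundary (n = 1.78 to n = 2.215) the reflected ray undergoes a half-wave phase shift.
At the lower boundary (n = 2.215 to n = 1.614) the reflected ray undergoes no phase shift.
The two reflections differ by half a wavelength.
For maximum reflection here: 2 n t = (m + ½) λ.
λ = 2 n t / (m + ½). The third-longest wavelength is m = 2: λ = 2 × 2.215 × 340 / 2.50 = 602 nm.

602 nm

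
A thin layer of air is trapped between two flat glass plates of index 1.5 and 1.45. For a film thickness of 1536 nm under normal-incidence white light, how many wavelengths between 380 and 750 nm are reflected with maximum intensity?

At the upper boundary (n = 1.5 to n = 1.0) the reflected ray undergoes no phase shift.
At the lower boundary (n = 1.0 to n = 1.45) the reflected ray undergoes a half-wave phase shift.
The two reflections differ by half a wavelength.
For maximum reflection here: 2 n t = (m + ½) λ.
λ = 2 n t / (m + ½) = 3072 / (m + ½) nm.
m=3: 878 nm (IR); m=4: 683 nm (visible); m=5: 559 nm (visible); m=6: 473 nm (visible); m=7: 410 nm (visible); m=8: 361 nm (UV).

4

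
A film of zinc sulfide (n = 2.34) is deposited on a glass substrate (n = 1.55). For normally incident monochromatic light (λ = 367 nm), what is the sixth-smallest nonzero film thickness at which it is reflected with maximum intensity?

At the upper boundary (n = 1.0 to n = 2.34) the reflected ray undergoes a half-wave phase shift.
At the lower boundary (n = 2.34 to n = 1.55) the reflected ray undergoes no phase shift.
The two reflections differ by half a wavelength.
For strong reflection here: 2 n t = (m + ½) λ.
The sixth-smallest nonzero thickness corresponds to m = 5: t = (m + ½) λ / (2 n) = 5.50 × 367 / (2 × 2.34) = 431 nm.

431 nm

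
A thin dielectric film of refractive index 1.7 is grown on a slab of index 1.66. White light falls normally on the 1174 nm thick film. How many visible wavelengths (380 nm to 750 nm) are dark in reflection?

5

Ray reflecting at the top interface goes from n = 1.0 toward n = 1.7: a half-wave phase shift.
At the lower boundary (n = 1.7 to n = 1.66) the reflected ray undergoes no phase shift.
Net: one phase inversion between the two reflected rays.
For minimum reflection here: 2 n t = m λ.
λ = 2 n t / m = 3992 / m nm.
m=5: 798 nm (IR); m=6: 665 nm (visible); m=7: 570 nm (visible); m=8: 499 nm (visible); m=9: 444 nm (visible); m=10: 399 nm (visible); m=11: 363 nm (UV).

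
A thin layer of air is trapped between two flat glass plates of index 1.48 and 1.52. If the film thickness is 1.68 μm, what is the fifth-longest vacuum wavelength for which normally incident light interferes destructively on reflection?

672 nm

Top surface (1.48 → 1.0): reflection off a lower-index medium gives no phase shift.
At the lower boundary (n = 1.0 to n = 1.52) the reflected ray undergoes a half-wave phase shift.
Exactly one π shift → a net half-wave offset.
So the condition for destructive reflection is 2 n t = m λ.
λ = 2 n t / m. The fifth-longest wavelength is m = 5: λ = 2 × 1.0 × 1680 / 5.00 = 672 nm.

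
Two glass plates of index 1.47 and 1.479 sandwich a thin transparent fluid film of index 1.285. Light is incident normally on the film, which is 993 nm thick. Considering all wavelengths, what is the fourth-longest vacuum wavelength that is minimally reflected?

638 nm

Ray reflecting at the top interface goes from n = 1.47 toward n = 1.285: no phase shift.
Ray reflecting at the bottom interface goes from n = 1.285 toward n = 1.479: a half-wave phase shift.
The two reflections differ by half a wavelength.
For dark reflection here: 2 n t = m λ.
λ = 2 n t / m. The fourth-longest wavelength is m = 4: λ = 2 × 1.285 × 993 / 4.00 = 638 nm.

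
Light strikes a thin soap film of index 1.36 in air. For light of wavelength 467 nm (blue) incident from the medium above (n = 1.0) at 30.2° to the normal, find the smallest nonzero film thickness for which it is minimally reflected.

Top surface (1.0 → 1.36): reflection off a higher-index medium gives a half-wave phase shift.
Bottom surface (1.36 → 1.0): reflection off a lower-index medium gives no phase shift.
The two reflections differ by half a wavelength.
For weak reflection here: 2 n t cos θ_r = m λ.
Snell's law: 1.0 sin 30.2° = 1.36 sin θ_r → sin θ_r = 0.370, cos θ_r = 0.929.
Minimum nonzero at m = 1: t = λ / (2 n cos θ_r) = 467 / (2 × 1.36 × 0.929) = 185 nm.

185 nm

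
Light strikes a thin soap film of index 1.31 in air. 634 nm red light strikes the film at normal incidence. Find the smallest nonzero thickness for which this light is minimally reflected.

242 nm

Ray reflecting at the top interface goes from n = 1.0 toward n = 1.31: a half-wave phase shift.
Ray reflecting at the bottom interface goes from n = 1.31 toward n = 1.0: no phase shift.
The two reflections differ by half a wavelength.
For minimum reflection here: 2 n t = m λ.
The smallest nonzero thickness corresponds to m = 1: t = m λ / (2 n) = 1.00 × 634 / (2 × 1.31) = 242 nm.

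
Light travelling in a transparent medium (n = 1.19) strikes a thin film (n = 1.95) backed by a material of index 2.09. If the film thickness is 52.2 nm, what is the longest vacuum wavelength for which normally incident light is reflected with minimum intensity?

Top surface (1.19 → 1.95): reflection off a higher-index medium gives a half-wave phase shift.
Bottom surface (1.95 → 2.09): reflection off a higher-index medium gives a half-wave phase shift.
Net: no relative phase inversion (both shifts match).
So the condition for destructive reflection is 2 n t = (m + ½) λ.
λ = 2 n t / (m + ½). The longest wavelength is m = 0: λ = 2 × 1.95 × 52.2 / 0.500 = 407 nm.

407 nm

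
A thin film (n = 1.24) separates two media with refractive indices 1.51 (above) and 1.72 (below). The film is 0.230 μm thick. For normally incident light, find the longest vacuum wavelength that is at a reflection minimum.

Top surface (1.51 → 1.24): reflection off a lower-index medium gives no phase shift.
Ray reflecting at the bottom interface goes from n = 1.24 toward n = 1.72: a half-wave phase shift.
The two reflections differ by half a wavelength.
For weak reflection here: 2 n t = m λ.
λ = 2 n t / m. The longest wavelength is m = 1: λ = 2 × 1.24 × 230 / 1.00 = 570 nm.

570 nm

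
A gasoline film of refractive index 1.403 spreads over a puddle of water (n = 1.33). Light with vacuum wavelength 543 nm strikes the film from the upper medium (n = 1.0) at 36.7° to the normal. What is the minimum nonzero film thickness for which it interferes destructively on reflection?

Top surface (1.0 → 1.403): reflection off a higher-index medium gives a half-wave phase shift.
Bottom surface (1.403 → 1.33): reflection off a lower-index medium gives no phase shift.
Net: one phase inversion between the two reflected rays.
With one net inversion, destructive interference in reflection requires 2 n t cos θ_r = m λ.
Snell's law: 1.0 sin 36.7° = 1.403 sin θ_r → sin θ_r = 0.426, cos θ_r = 0.905.
Minimum nonzero at m = 1: t = λ / (2 n cos θ_r) = 543 / (2 × 1.403 × 0.905) = 214 nm.

214 nm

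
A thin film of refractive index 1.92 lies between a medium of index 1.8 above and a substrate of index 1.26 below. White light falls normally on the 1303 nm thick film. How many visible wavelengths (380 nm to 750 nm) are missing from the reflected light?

Top surface (1.8 → 1.92): reflection off a higher-index medium gives a half-wave phase shift.
Ray reflecting at the bottom interface goes from n = 1.92 toward n = 1.26: no phase shift.
The two reflections differ by half a wavelength.
For weak reflection here: 2 n t = m λ.
λ = 2 n t / m = 5004 / m nm.
m=6: 834 nm (IR); m=7: 715 nm (visible); m=8: 625 nm (visible); m=9: 556 nm (visible); m=10: 500 nm (visible); m=11: 455 nm (visible); m=12: 417 nm (visible); m=13: 385 nm (visible); m=14: 357 nm (UV).

7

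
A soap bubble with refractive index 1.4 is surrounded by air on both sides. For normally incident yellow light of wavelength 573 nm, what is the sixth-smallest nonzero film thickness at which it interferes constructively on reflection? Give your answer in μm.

Ray reflecting at the top interface goes from n = 1.0 toward n = 1.4: a half-wave phase shift.
Ray reflecting at the bottom interface goes from n = 1.4 toward n = 1.0: no phase shift.
Net: one phase inversion between the two reflected rays.
With one net inversion, constructive interference in reflection requires 2 n t = (m + ½) λ.
The sixth-smallest nonzero thickness corresponds to m = 5: t = (m + ½) λ / (2 n) = 5.50 × 573 / (2 × 1.4) = 1126 nm.

1.13 μm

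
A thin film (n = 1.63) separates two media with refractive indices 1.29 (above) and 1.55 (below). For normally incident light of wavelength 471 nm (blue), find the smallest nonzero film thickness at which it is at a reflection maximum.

72.2 nm

Ray reflecting at the top interface goes from n = 1.29 toward n = 1.63: a half-wave phase shift.
Bottom surface (1.63 → 1.55): reflection off a lower-index medium gives no phase shift.
Exactly one π shift → a net half-wave offset.
With one net inversion, constructive interference in reflection requires 2 n t = (m + ½) λ.
Minimum at m = 0: t = λ / (4 n) = 471 / (4 × 1.63) = 72.2 nm.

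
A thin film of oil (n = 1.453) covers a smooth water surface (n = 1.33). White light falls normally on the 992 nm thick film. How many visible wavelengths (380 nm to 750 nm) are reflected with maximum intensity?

4

Top surface (1.0 → 1.453): reflection off a higher-index medium gives a half-wave phase shift.
Ray reflecting at the bottom interface goes from n = 1.453 toward n = 1.33: no phase shift.
Exactly one π shift → a net half-wave offset.
So the condition for constructive reflection is 2 n t = (m + ½) λ.
λ = 2 n t / (m + ½) = 2883 / (m + ½) nm.
m=3: 824 nm (IR); m=4: 641 nm (visible); m=5: 524 nm (visible); m=6: 444 nm (visible); m=7: 384 nm (visible); m=8: 339 nm (UV).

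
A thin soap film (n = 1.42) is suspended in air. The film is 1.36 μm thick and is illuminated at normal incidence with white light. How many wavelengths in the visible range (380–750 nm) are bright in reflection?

Top surface (1.0 → 1.42): reflection off a higher-index medium gives a half-wave phase shift.
At the lower boundary (n = 1.42 to n = 1.0) the reflected ray undergoes no phase shift.
Exactly one π shift → a net half-wave offset.
With one net inversion, constructive interference in reflection requires 2 n t = (m + ½) λ.
λ = 2 n t / (m + ½) = 3862 / (m + ½) nm.
m=4: 858 nm (IR); m=5: 702 nm (visible); m=6: 594 nm (visible); m=7: 515 nm (visible); m=8: 454 nm (visible); m=9: 407 nm (visible); m=10: 368 nm (UV).

5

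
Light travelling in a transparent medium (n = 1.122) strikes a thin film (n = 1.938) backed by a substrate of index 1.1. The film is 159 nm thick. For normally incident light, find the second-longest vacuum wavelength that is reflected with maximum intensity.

At the upper boundary (n = 1.122 to n = 1.938) the reflected ray undergoes a half-wave phase shift.
Ray reflecting at the bottom interface goes from n = 1.938 toward n = 1.1: no phase shift.
The two reflections differ by half a wavelength.
For strong reflection here: 2 n t = (m + ½) λ.
λ = 2 n t / (m + ½). The second-longest wavelength is m = 1: λ = 2 × 1.938 × 159 / 1.50 = 411 nm.

411 nm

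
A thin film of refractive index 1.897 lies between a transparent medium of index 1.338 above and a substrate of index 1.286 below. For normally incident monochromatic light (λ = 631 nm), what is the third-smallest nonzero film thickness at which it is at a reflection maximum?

Ray reflecting at the top interface goes from n = 1.338 toward n = 1.897: a half-wave phase shift.
Ray reflecting at the bottom interface goes from n = 1.897 toward n = 1.286: no phase shift.
Net: one phase inversion between the two reflected rays.
For bright reflection here: 2 n t = (m + ½) λ.
The third-smallest nonzero thickness corresponds to m = 2: t = (m + ½) λ / (2 n) = 2.50 × 631 / (2 × 1.897) = 416 nm.

416 nm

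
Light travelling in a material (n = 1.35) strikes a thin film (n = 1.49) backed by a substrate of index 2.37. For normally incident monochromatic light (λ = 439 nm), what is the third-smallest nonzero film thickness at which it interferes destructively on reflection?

368 nm

Ray reflecting at the top interface goes from n = 1.35 toward n = 1.49: a half-wave phase shift.
Ray reflecting at the bottom interface goes from n = 1.49 toward n = 2.37: a half-wave phase shift.
Zero or two π shifts → no net half-wave offset.
So the condition for destructive reflection is 2 n t = (m + ½) λ.
The third-smallest nonzero thickness corresponds to m = 2: t = (m + ½) λ / (2 n) = 2.50 × 439 / (2 × 1.49) = 368 nm.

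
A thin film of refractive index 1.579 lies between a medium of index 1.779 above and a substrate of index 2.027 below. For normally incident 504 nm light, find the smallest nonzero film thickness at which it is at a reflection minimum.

Top surface (1.779 → 1.579): reflection off a lower-index medium gives no phase shift.
Bottom surface (1.579 → 2.027): reflection off a higher-index medium gives a half-wave phase shift.
Exactly one π shift → a net half-wave offset.
For minimum reflection here: 2 n t = m λ.
Minimum nonzero at m = 1: t = λ / (2 n) = 504 / (2 × 1.579) = 160 nm.

160 nm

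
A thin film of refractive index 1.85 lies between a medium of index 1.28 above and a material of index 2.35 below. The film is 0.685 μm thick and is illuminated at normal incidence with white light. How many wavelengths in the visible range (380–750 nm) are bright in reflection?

3

At the upper boundary (n = 1.28 to n = 1.85) the reflected ray undergoes a half-wave phase shift.
Bottom surface (1.85 → 2.35): reflection off a higher-index medium gives a half-wave phase shift.
Zero or two π shifts → no net half-wave offset.
With no net inversion, constructive interference in reflection requires 2 n t = m λ.
λ = 2 n t / m = 2535 / m nm.
m=3: 845 nm (IR); m=4: 634 nm (visible); m=5: 507 nm (visible); m=6: 422 nm (visible); m=7: 362 nm (UV).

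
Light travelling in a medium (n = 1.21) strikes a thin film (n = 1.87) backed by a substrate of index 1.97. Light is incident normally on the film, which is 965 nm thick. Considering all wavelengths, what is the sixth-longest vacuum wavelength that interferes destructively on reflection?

656 nm

Top surface (1.21 → 1.87): reflection off a higher-index medium gives a half-wave phase shift.
At the lower boundary (n = 1.87 to n = 1.97) the reflected ray undergoes a half-wave phase shift.
Net: no relative phase inversion (both shifts match).
For dark reflection here: 2 n t = (m + ½) λ.
λ = 2 n t / (m + ½). The sixth-longest wavelength is m = 5: λ = 2 × 1.87 × 965 / 5.50 = 656 nm.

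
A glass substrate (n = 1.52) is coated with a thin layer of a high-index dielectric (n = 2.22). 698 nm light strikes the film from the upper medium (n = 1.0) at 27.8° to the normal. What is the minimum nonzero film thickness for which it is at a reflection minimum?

At the upper boundary (n = 1.0 to n = 2.22) the reflected ray undergoes a half-wave phase shift.
Ray reflecting at the bottom interface goes from n = 2.22 toward n = 1.52: no phase shift.
Exactly one π shift → a net half-wave offset.
With one net inversion, destructive interference in reflection requires 2 n t cos θ_r = m λ.
Snell's law: 1.0 sin 27.8° = 2.22 sin θ_r → sin θ_r = 0.210, cos θ_r = 0.978.
Minimum nonzero at m = 1: t = λ / (2 n cos θ_r) = 698 / (2 × 2.22 × 0.978) = 161 nm.

161 nm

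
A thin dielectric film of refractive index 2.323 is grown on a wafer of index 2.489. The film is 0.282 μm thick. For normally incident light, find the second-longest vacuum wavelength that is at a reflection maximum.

655 nm

Ray reflecting at the top interface goes from n = 1.0 toward n = 2.323: a half-wave phase shift.
At the lower boundary (n = 2.323 to n = 2.489) the reflected ray undergoes a half-wave phase shift.
Net: no relative phase inversion (both shifts match).
For maximum reflection here: 2 n t = m λ.
λ = 2 n t / m. The second-longest wavelength is m = 2: λ = 2 × 2.323 × 282 / 2.00 = 655 nm.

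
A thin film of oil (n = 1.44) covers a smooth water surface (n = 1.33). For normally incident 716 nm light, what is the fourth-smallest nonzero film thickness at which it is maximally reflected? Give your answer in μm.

0.870 μm

At the upper boundary (n = 1.0 to n = 1.44) the reflected ray undergoes a half-wave phase shift.
Bottom surface (1.44 → 1.33): reflection off a lower-index medium gives no phase shift.
Exactly one π shift → a net half-wave offset.
For bright reflection here: 2 n t = (m + ½) λ.
The fourth-smallest nonzero thickness corresponds to m = 3: t = (m + ½) λ / (2 n) = 3.50 × 716 / (2 × 1.44) = 870 nm.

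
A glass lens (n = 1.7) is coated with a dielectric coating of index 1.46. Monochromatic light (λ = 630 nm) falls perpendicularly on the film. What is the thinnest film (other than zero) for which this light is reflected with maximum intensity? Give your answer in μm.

0.216 μm

Top surface (1.0 → 1.46): reflection off a higher-index medium gives a half-wave phase shift.
Ray reflecting at the bottom interface goes from n = 1.46 toward n = 1.7: a half-wave phase shift.
Net: no relative phase inversion (both shifts match).
For maximum reflection here: 2 n t = m λ.
Minimum nonzero at m = 1: t = λ / (2 n) = 630 / (2 × 1.46) = 216 nm.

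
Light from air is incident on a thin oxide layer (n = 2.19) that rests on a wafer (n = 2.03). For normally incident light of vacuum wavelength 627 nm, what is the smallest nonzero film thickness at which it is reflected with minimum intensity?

143 nm

Top surface (1.0 → 2.19): reflection off a higher-index medium gives a half-wave phase shift.
At the lower boundary (n = 2.19 to n = 2.03) the reflected ray undergoes no phase shift.
Exactly one π shift → a net half-wave offset.
So the condition for destructive reflection is 2 n t = m λ.
The smallest nonzero thickness corresponds to m = 1: t = m λ / (2 n) = 1.00 × 627 / (2 × 2.19) = 143 nm.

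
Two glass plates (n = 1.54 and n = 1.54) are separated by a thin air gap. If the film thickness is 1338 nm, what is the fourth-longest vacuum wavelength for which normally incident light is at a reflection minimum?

669 nm

Ray reflecting at the top interface goes from n = 1.54 toward n = 1.0: no phase shift.
Bottom surface (1.0 → 1.54): reflection off a higher-index medium gives a half-wave phase shift.
Net: one phase inversion between the two reflected rays.
For dark reflection here: 2 n t = m λ.
λ = 2 n t / m. The fourth-longest wavelength is m = 4: λ = 2 × 1.0 × 1338 / 4.00 = 669 nm.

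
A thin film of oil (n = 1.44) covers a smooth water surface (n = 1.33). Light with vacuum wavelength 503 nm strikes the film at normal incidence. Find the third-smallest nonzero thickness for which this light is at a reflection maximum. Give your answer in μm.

0.437 μm

Ray reflecting at the top interface goes from n = 1.0 toward n = 1.44: a half-wave phase shift.
Ray reflecting at the bottom interface goes from n = 1.44 toward n = 1.33: no phase shift.
Net: one phase inversion between the two reflected rays.
For maximum reflection here: 2 n t = (m + ½) λ.
The third-smallest nonzero thickness corresponds to m = 2: t = (m + ½) λ / (2 n) = 2.50 × 503 / (2 × 1.44) = 437 nm.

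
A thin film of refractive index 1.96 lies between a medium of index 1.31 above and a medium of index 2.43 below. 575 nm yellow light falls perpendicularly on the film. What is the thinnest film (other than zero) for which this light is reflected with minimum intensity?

73.3 nm

Ray reflecting at the top interface goes from n = 1.31 toward n = 1.96: a half-wave phase shift.
At the lower boundary (n = 1.96 to n = 2.43) the reflected ray undergoes a half-wave phase shift.
Net: no relative phase inversion (both shifts match).
For weak reflection here: 2 n t = (m + ½) λ.
Minimum at m = 0: t = λ / (4 n) = 575 / (4 × 1.96) = 73.3 nm.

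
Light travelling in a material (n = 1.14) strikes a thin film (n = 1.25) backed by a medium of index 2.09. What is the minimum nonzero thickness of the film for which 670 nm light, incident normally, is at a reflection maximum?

Ray reflecting at the top interface goes from n = 1.14 toward n = 1.25: a half-wave phase shift.
Ray reflecting at the bottom interface goes from n = 1.25 toward n = 2.09: a half-wave phase shift.
The two reflections carry the same phase change, so no net offset.
With no net inversion, constructive interference in reflection requires 2 n t = m λ.
Minimum nonzero at m = 1: t = λ / (2 n) = 670 / (2 × 1.25) = 268 nm.

268 nm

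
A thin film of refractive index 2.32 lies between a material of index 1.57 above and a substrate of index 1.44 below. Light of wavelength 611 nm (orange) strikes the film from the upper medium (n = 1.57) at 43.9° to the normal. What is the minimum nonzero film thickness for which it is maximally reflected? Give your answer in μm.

0.0746 μm

At the upper boundary (n = 1.57 to n = 2.32) the reflected ray undergoes a half-wave phase shift.
Ray reflecting at the bottom interface goes from n = 2.32 toward n = 1.44: no phase shift.
Exactly one π shift → a net half-wave offset.
For bright reflection here: 2 n t cos θ_r = (m + ½) λ.
Snell's law: 1.57 sin 43.9° = 2.32 sin θ_r → sin θ_r = 0.469, cos θ_r = 0.883.
Minimum at m = 0: t = λ / (4 n cos θ_r) = 611 / (4 × 2.32 × 0.883) = 74.6 nm.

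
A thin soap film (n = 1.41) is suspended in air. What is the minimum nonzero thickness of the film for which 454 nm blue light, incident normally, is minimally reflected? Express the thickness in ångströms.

1610 Å

Ray reflecting at the top interface goes from n = 1.0 toward n = 1.41: a half-wave phase shift.
At the lower boundary (n = 1.41 to n = 1.0) the reflected ray undergoes no phase shift.
Net: one phase inversion between the two reflected rays.
For weak reflection here: 2 n t = m λ.
Minimum nonzero at m = 1: t = λ / (2 n) = 454 / (2 × 1.41) = 161 nm.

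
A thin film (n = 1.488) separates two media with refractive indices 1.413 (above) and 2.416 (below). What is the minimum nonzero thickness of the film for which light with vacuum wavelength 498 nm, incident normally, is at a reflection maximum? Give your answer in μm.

Ray reflecting at the top interface goes from n = 1.413 toward n = 1.488: a half-wave phase shift.
Bottom surface (1.488 → 2.416): reflection off a higher-index medium gives a half-wave phase shift.
The two reflections carry the same phase change, so no net offset.
So the condition for constructive reflection is 2 n t = m λ.
Minimum nonzero at m = 1: t = λ / (2 n) = 498 / (2 × 1.488) = 167 nm.

0.167 μm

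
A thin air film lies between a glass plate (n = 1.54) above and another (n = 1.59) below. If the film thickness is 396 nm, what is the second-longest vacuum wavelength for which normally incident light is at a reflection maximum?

528 nm

Top surface (1.54 → 1.0): reflection off a lower-index medium gives no phase shift.
Bottom surface (1.0 → 1.59): reflection off a higher-index medium gives a half-wave phase shift.
The two reflections differ by half a wavelength.
With one net inversion, constructive interference in reflection requires 2 n t = (m + ½) λ.
λ = 2 n t / (m + ½). The second-longest wavelength is m = 1: λ = 2 × 1.0 × 396 / 1.50 = 528 nm.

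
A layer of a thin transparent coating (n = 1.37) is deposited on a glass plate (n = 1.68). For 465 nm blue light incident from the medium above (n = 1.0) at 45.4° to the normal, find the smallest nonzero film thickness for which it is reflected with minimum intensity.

99.3 nm

Top surface (1.0 → 1.37): reflection off a higher-index medium gives a half-wave phase shift.
Bottom surface (1.37 → 1.68): reflection off a higher-index medium gives a half-wave phase shift.
The two reflections carry the same phase change, so no net offset.
For dark reflection here: 2 n t cos θ_r = (m + ½) λ.
Snell's law: 1.0 sin 45.4° = 1.37 sin θ_r → sin θ_r = 0.520, cos θ_r = 0.854.
Minimum at m = 0: t = λ / (4 n cos θ_r) = 465 / (4 × 1.37 × 0.854) = 99.3 nm.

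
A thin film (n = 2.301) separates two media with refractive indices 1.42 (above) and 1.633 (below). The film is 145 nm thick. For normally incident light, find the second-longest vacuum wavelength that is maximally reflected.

445 nm

Ray reflecting at the top interface goes from n = 1.42 toward n = 2.301: a half-wave phase shift.
At the lower boundary (n = 2.301 to n = 1.633) the reflected ray undergoes no phase shift.
Net: one phase inversion between the two reflected rays.
With one net inversion, constructive interference in reflection requires 2 n t = (m + ½) λ.
λ = 2 n t / (m + ½). The second-longest wavelength is m = 1: λ = 2 × 2.301 × 145 / 1.50 = 445 nm.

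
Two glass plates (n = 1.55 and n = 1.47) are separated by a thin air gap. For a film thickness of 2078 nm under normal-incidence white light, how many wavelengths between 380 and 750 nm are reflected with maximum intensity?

At the upper boundary (n = 1.55 to n = 1.0) the reflected ray undergoes no phase shift.
Ray reflecting at the bottom interface goes from n = 1.0 toward n = 1.47: a half-wave phase shift.
Exactly one π shift → a net half-wave offset.
For bright reflection here: 2 n t = (m + ½) λ.
λ = 2 n t / (m + ½) = 4156 / (m + ½) nm.
m=5: 756 nm (IR); m=6: 639 nm (visible); m=7: 554 nm (visible); m=8: 489 nm (visible); m=9: 437 nm (visible); m=10: 396 nm (visible); m=11: 361 nm (UV).

5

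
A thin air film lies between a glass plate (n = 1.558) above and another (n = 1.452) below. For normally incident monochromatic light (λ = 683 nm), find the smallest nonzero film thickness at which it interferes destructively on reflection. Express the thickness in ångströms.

Ray reflecting at the top interface goes from n = 1.558 toward n = 1.0: no phase shift.
Bottom surface (1.0 → 1.452): reflection off a higher-index medium gives a half-wave phase shift.
The two reflections differ by half a wavelength.
For minimum reflection here: 2 n t = m λ.
Minimum nonzero at m = 1: t = λ / (2 n) = 683 / (2 × 1.0) = 342 nm.

3415 Å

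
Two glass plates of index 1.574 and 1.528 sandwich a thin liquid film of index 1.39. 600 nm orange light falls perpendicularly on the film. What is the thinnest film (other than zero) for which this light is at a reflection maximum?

108 nm

At the upper boundary (n = 1.574 to n = 1.39) the reflected ray undergoes no phase shift.
Ray reflecting at the bottom interface goes from n = 1.39 toward n = 1.528: a half-wave phase shift.
Exactly one π shift → a net half-wave offset.
For bright reflection here: 2 n t = (m + ½) λ.
Minimum at m = 0: t = λ / (4 n) = 600 / (4 × 1.39) = 108 nm.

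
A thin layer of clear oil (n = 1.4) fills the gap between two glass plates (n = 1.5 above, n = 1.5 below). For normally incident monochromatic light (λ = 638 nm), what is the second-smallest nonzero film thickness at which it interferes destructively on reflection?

456 nm

At the upper boundary (n = 1.5 to n = 1.4) the reflected ray undergoes no phase shift.
Bottom surface (1.4 → 1.5): reflection off a higher-index medium gives a half-wave phase shift.
Exactly one π shift → a net half-wave offset.
For dark reflection here: 2 n t = m λ.
The second-smallest nonzero thickness corresponds to m = 2: t = m λ / (2 n) = 2.00 × 638 / (2 × 1.4) = 456 nm.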